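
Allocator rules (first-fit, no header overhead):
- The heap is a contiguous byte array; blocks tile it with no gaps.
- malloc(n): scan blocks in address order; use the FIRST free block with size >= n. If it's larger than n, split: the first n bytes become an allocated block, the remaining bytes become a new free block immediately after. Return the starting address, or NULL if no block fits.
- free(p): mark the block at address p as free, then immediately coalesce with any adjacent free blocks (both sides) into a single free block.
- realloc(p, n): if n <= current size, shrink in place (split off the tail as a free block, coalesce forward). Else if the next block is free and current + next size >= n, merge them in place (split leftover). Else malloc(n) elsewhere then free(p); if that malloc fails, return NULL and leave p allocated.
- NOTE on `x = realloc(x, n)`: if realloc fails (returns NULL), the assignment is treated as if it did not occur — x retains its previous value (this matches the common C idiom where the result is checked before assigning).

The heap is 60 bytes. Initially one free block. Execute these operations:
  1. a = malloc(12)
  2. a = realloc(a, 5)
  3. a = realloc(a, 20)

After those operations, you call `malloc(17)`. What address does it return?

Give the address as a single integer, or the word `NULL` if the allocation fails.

Op 1: a = malloc(12) -> a = 0; heap: [0-11 ALLOC][12-59 FREE]
Op 2: a = realloc(a, 5) -> a = 0; heap: [0-4 ALLOC][5-59 FREE]
Op 3: a = realloc(a, 20) -> a = 0; heap: [0-19 ALLOC][20-59 FREE]
malloc(17): first-fit scan over [0-19 ALLOC][20-59 FREE] -> 20

Answer: 20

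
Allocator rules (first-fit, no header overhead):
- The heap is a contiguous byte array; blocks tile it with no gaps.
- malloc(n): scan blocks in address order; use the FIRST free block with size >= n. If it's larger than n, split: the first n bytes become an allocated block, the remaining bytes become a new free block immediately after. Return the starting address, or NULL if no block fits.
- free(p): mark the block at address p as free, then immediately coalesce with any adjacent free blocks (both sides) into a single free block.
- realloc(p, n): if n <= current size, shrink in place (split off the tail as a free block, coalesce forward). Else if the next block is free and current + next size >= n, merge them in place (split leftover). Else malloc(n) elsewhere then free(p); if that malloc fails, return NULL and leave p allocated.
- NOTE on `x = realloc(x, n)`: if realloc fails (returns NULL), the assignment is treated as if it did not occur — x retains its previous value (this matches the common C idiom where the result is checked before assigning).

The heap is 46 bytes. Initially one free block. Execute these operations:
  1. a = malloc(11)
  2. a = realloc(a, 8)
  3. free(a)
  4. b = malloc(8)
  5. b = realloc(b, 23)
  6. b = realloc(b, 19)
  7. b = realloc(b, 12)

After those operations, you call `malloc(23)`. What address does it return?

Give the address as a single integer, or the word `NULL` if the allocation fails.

Answer: 12

Derivation:
Op 1: a = malloc(11) -> a = 0; heap: [0-10 ALLOC][11-45 FREE]
Op 2: a = realloc(a, 8) -> a = 0; heap: [0-7 ALLOC][8-45 FREE]
Op 3: free(a) -> (freed a); heap: [0-45 FREE]
Op 4: b = malloc(8) -> b = 0; heap: [0-7 ALLOC][8-45 FREE]
Op 5: b = realloc(b, 23) -> b = 0; heap: [0-22 ALLOC][23-45 FREE]
Op 6: b = realloc(b, 19) -> b = 0; heap: [0-18 ALLOC][19-45 FREE]
Op 7: b = realloc(b, 12) -> b = 0; heap: [0-11 ALLOC][12-45 FREE]
malloc(23): first-fit scan over [0-11 ALLOC][12-45 FREE] -> 12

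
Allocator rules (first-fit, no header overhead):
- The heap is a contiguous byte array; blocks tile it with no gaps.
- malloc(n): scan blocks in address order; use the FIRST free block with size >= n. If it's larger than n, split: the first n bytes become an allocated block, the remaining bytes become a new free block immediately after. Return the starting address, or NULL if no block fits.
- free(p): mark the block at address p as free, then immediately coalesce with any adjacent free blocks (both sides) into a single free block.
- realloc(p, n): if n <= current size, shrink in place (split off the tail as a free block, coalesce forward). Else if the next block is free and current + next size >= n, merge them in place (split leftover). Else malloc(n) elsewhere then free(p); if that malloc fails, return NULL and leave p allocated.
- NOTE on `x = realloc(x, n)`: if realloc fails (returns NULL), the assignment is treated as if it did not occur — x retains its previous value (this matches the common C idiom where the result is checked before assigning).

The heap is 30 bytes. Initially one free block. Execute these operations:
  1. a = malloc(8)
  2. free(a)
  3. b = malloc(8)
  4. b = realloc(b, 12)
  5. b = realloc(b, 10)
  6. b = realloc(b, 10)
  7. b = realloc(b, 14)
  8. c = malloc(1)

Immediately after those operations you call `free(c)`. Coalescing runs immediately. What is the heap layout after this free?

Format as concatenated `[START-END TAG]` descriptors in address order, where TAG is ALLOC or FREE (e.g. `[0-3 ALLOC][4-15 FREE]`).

Answer: [0-13 ALLOC][14-29 FREE]

Derivation:
Op 1: a = malloc(8) -> a = 0; heap: [0-7 ALLOC][8-29 FREE]
Op 2: free(a) -> (freed a); heap: [0-29 FREE]
Op 3: b = malloc(8) -> b = 0; heap: [0-7 ALLOC][8-29 FREE]
Op 4: b = realloc(b, 12) -> b = 0; heap: [0-11 ALLOC][12-29 FREE]
Op 5: b = realloc(b, 10) -> b = 0; heap: [0-9 ALLOC][10-29 FREE]
Op 6: b = realloc(b, 10) -> b = 0; heap: [0-9 ALLOC][10-29 FREE]
Op 7: b = realloc(b, 14) -> b = 0; heap: [0-13 ALLOC][14-29 FREE]
Op 8: c = malloc(1) -> c = 14; heap: [0-13 ALLOC][14-14 ALLOC][15-29 FREE]
free(c): c = 14 -> block [14-14 ALLOC]; mark free, coalesce with adjacent free neighbors -> [0-13 ALLOC][14-29 FREE]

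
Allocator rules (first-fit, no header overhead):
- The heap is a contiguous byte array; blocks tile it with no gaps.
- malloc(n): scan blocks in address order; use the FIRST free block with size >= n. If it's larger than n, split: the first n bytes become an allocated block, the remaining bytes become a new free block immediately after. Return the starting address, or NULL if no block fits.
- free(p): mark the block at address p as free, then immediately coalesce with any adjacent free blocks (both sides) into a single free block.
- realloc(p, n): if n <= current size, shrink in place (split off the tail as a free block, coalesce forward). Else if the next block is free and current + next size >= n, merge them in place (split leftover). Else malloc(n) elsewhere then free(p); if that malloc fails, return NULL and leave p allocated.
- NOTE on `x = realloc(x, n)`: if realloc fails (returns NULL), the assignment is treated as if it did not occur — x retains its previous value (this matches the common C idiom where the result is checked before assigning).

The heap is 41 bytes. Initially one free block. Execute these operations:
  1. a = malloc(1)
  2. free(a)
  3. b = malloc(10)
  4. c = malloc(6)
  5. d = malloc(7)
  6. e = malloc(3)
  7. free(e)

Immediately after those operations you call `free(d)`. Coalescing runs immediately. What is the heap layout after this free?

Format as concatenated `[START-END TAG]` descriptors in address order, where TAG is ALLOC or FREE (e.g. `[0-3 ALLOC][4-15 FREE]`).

Op 1: a = malloc(1) -> a = 0; heap: [0-0 ALLOC][1-40 FREE]
Op 2: free(a) -> (freed a); heap: [0-40 FREE]
Op 3: b = malloc(10) -> b = 0; heap: [0-9 ALLOC][10-40 FREE]
Op 4: c = malloc(6) -> c = 10; heap: [0-9 ALLOC][10-15 ALLOC][16-40 FREE]
Op 5: d = malloc(7) -> d = 16; heap: [0-9 ALLOC][10-15 ALLOC][16-22 ALLOC][23-40 FREE]
Op 6: e = malloc(3) -> e = 23; heap: [0-9 ALLOC][10-15 ALLOC][16-22 ALLOC][23-25 ALLOC][26-40 FREE]
Op 7: free(e) -> (freed e); heap: [0-9 ALLOC][10-15 ALLOC][16-22 ALLOC][23-40 FREE]
free(d): d = 16 -> block [16-22 ALLOC]; mark free, coalesce with adjacent free neighbors -> [0-9 ALLOC][10-15 ALLOC][16-40 FREE]

Answer: [0-9 ALLOC][10-15 ALLOC][16-40 FREE]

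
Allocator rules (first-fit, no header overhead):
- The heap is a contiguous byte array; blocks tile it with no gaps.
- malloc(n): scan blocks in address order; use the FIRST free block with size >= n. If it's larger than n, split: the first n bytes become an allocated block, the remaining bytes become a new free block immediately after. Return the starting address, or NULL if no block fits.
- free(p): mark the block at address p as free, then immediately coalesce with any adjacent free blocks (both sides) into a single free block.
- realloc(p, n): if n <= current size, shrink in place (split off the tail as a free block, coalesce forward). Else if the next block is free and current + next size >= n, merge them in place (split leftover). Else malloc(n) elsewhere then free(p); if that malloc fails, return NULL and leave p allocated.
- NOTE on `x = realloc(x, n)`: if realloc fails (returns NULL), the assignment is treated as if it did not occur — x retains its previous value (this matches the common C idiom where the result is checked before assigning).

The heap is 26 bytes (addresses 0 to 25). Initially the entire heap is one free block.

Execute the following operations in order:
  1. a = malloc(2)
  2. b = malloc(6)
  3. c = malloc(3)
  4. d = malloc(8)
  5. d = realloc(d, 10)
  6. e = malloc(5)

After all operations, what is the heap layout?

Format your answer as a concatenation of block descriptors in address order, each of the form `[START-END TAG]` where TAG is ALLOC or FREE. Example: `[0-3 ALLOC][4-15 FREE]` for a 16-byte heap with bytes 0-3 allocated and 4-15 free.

Op 1: a = malloc(2) -> a = 0; heap: [0-1 ALLOC][2-25 FREE]
Op 2: b = malloc(6) -> b = 2; heap: [0-1 ALLOC][2-7 ALLOC][8-25 FREE]
Op 3: c = malloc(3) -> c = 8; heap: [0-1 ALLOC][2-7 ALLOC][8-10 ALLOC][11-25 FREE]
Op 4: d = malloc(8) -> d = 11; heap: [0-1 ALLOC][2-7 ALLOC][8-10 ALLOC][11-18 ALLOC][19-25 FREE]
Op 5: d = realloc(d, 10) -> d = 11; heap: [0-1 ALLOC][2-7 ALLOC][8-10 ALLOC][11-20 ALLOC][21-25 FREE]
Op 6: e = malloc(5) -> e = 21; heap: [0-1 ALLOC][2-7 ALLOC][8-10 ALLOC][11-20 ALLOC][21-25 ALLOC]

Answer: [0-1 ALLOC][2-7 ALLOC][8-10 ALLOC][11-20 ALLOC][21-25 ALLOC]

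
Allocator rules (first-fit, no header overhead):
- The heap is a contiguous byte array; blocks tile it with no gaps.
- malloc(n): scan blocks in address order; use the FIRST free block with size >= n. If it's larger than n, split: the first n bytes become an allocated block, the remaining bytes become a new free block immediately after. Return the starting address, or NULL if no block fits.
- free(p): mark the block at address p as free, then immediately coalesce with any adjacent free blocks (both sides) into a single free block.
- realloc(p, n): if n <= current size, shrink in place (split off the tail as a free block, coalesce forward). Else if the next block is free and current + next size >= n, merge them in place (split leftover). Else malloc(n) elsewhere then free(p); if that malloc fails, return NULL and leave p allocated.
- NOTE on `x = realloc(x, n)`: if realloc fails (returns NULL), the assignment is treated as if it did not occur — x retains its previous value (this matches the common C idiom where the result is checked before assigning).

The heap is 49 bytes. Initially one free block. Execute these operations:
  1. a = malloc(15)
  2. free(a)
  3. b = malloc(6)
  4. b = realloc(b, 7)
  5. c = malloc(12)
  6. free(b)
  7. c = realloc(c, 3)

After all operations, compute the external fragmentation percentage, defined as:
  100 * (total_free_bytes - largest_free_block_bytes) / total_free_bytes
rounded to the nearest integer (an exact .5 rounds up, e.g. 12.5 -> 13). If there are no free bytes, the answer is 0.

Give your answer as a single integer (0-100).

Op 1: a = malloc(15) -> a = 0; heap: [0-14 ALLOC][15-48 FREE]
Op 2: free(a) -> (freed a); heap: [0-48 FREE]
Op 3: b = malloc(6) -> b = 0; heap: [0-5 ALLOC][6-48 FREE]
Op 4: b = realloc(b, 7) -> b = 0; heap: [0-6 ALLOC][7-48 FREE]
Op 5: c = malloc(12) -> c = 7; heap: [0-6 ALLOC][7-18 ALLOC][19-48 FREE]
Op 6: free(b) -> (freed b); heap: [0-6 FREE][7-18 ALLOC][19-48 FREE]
Op 7: c = realloc(c, 3) -> c = 7; heap: [0-6 FREE][7-9 ALLOC][10-48 FREE]
Free blocks: [7 39] total_free=46 largest=39 -> 100*(46-39)/46 = 700/46 ≈ 15.217 -> rounds to 15

Answer: 15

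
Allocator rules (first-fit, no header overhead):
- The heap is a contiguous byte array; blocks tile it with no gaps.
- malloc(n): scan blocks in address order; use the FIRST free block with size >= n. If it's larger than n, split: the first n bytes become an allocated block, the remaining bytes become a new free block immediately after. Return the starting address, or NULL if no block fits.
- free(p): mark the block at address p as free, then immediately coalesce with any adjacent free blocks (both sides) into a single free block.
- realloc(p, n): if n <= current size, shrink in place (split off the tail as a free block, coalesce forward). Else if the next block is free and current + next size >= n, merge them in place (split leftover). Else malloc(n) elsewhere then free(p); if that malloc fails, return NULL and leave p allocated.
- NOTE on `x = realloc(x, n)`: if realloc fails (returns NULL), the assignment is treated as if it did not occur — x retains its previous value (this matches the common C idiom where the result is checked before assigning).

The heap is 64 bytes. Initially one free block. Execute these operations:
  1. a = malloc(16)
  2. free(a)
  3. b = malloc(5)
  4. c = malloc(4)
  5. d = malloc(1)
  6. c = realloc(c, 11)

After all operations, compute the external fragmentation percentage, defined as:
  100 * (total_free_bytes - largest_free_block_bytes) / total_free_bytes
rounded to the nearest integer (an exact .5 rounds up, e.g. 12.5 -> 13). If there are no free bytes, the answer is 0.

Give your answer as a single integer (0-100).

Op 1: a = malloc(16) -> a = 0; heap: [0-15 ALLOC][16-63 FREE]
Op 2: free(a) -> (freed a); heap: [0-63 FREE]
Op 3: b = malloc(5) -> b = 0; heap: [0-4 ALLOC][5-63 FREE]
Op 4: c = malloc(4) -> c = 5; heap: [0-4 ALLOC][5-8 ALLOC][9-63 FREE]
Op 5: d = malloc(1) -> d = 9; heap: [0-4 ALLOC][5-8 ALLOC][9-9 ALLOC][10-63 FREE]
Op 6: c = realloc(c, 11) -> c = 10; heap: [0-4 ALLOC][5-8 FREE][9-9 ALLOC][10-20 ALLOC][21-63 FREE]
Free blocks: [4 43] total_free=47 largest=43 -> 100*(47-43)/47 = 400/47 ≈ 8.511 -> rounds to 9

Answer: 9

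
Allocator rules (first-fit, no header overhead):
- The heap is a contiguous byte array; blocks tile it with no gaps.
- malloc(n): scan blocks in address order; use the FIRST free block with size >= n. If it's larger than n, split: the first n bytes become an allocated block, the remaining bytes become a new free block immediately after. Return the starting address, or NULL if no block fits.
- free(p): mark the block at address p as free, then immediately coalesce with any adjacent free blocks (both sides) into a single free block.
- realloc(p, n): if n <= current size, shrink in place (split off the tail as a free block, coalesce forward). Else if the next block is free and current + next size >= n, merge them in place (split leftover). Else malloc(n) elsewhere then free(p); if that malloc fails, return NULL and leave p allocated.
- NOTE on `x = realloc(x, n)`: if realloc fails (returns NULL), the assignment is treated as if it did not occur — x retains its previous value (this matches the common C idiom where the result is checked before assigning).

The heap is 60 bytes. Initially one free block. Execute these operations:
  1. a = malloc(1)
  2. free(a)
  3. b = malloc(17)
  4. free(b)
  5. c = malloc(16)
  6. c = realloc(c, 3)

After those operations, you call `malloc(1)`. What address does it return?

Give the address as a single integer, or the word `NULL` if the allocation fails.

Answer: 3

Derivation:
Op 1: a = malloc(1) -> a = 0; heap: [0-0 ALLOC][1-59 FREE]
Op 2: free(a) -> (freed a); heap: [0-59 FREE]
Op 3: b = malloc(17) -> b = 0; heap: [0-16 ALLOC][17-59 FREE]
Op 4: free(b) -> (freed b); heap: [0-59 FREE]
Op 5: c = malloc(16) -> c = 0; heap: [0-15 ALLOC][16-59 FREE]
Op 6: c = realloc(c, 3) -> c = 0; heap: [0-2 ALLOC][3-59 FREE]
malloc(1): first-fit scan over [0-2 ALLOC][3-59 FREE] -> 3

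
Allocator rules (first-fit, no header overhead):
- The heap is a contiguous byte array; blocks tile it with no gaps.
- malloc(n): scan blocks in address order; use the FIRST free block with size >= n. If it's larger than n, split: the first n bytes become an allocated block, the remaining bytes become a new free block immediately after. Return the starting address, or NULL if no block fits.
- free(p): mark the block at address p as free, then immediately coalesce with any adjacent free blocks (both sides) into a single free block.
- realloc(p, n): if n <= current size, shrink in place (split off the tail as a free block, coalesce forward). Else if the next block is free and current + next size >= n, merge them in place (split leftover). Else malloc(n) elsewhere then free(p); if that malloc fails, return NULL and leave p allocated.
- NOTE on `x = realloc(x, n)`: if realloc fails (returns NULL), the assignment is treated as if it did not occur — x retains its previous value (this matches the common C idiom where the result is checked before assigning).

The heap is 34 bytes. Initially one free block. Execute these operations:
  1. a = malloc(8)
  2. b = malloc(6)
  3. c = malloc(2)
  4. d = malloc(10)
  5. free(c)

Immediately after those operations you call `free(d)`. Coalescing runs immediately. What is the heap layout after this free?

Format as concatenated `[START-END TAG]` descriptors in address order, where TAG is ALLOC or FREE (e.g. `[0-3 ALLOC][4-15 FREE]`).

Op 1: a = malloc(8) -> a = 0; heap: [0-7 ALLOC][8-33 FREE]
Op 2: b = malloc(6) -> b = 8; heap: [0-7 ALLOC][8-13 ALLOC][14-33 FREE]
Op 3: c = malloc(2) -> c = 14; heap: [0-7 ALLOC][8-13 ALLOC][14-15 ALLOC][16-33 FREE]
Op 4: d = malloc(10) -> d = 16; heap: [0-7 ALLOC][8-13 ALLOC][14-15 ALLOC][16-25 ALLOC][26-33 FREE]
Op 5: free(c) -> (freed c); heap: [0-7 ALLOC][8-13 ALLOC][14-15 FREE][16-25 ALLOC][26-33 FREE]
free(d): d = 16 -> block [16-25 ALLOC]; mark free, coalesce with adjacent free neighbors -> [0-7 ALLOC][8-13 ALLOC][14-33 FREE]

Answer: [0-7 ALLOC][8-13 ALLOC][14-33 FREE]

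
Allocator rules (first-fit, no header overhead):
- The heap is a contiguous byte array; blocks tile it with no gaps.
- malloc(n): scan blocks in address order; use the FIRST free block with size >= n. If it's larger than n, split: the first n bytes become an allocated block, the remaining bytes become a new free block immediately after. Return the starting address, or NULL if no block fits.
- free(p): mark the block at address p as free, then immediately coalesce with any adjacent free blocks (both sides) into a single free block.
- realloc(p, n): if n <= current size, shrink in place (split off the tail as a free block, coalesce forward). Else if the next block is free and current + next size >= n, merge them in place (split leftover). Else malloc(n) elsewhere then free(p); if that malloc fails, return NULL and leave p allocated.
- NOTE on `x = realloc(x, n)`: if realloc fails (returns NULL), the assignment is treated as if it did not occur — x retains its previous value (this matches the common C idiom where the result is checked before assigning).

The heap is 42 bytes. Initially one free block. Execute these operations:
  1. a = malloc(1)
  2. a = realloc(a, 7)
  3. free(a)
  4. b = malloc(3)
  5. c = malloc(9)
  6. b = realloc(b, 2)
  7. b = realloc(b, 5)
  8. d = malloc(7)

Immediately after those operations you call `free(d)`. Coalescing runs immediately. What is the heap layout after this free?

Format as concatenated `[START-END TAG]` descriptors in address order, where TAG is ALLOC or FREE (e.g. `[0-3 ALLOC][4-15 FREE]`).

Answer: [0-2 FREE][3-11 ALLOC][12-16 ALLOC][17-41 FREE]

Derivation:
Op 1: a = malloc(1) -> a = 0; heap: [0-0 ALLOC][1-41 FREE]
Op 2: a = realloc(a, 7) -> a = 0; heap: [0-6 ALLOC][7-41 FREE]
Op 3: free(a) -> (freed a); heap: [0-41 FREE]
Op 4: b = malloc(3) -> b = 0; heap: [0-2 ALLOC][3-41 FREE]
Op 5: c = malloc(9) -> c = 3; heap: [0-2 ALLOC][3-11 ALLOC][12-41 FREE]
Op 6: b = realloc(b, 2) -> b = 0; heap: [0-1 ALLOC][2-2 FREE][3-11 ALLOC][12-41 FREE]
Op 7: b = realloc(b, 5) -> b = 12; heap: [0-2 FREE][3-11 ALLOC][12-16 ALLOC][17-41 FREE]
Op 8: d = malloc(7) -> d = 17; heap: [0-2 FREE][3-11 ALLOC][12-16 ALLOC][17-23 ALLOC][24-41 FREE]
free(d): d = 17 -> block [17-23 ALLOC]; mark free, coalesce with adjacent free neighbors -> [0-2 FREE][3-11 ALLOC][12-16 ALLOC][17-41 FREE]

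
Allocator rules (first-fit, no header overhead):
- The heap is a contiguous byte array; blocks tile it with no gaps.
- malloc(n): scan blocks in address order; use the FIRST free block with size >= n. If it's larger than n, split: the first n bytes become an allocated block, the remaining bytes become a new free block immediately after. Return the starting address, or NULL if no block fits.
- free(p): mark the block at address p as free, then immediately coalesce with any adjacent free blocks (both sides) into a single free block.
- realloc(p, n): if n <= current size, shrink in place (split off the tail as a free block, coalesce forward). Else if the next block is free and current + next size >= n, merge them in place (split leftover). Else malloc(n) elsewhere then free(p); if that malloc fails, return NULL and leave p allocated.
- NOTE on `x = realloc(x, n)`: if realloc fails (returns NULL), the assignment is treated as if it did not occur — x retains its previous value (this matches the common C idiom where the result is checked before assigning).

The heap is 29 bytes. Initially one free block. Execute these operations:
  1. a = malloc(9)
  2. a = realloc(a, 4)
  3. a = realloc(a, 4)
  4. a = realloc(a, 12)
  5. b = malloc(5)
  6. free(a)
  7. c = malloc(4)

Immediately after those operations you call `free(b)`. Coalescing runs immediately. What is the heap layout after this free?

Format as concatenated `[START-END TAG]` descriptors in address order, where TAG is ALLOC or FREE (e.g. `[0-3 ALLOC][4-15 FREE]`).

Op 1: a = malloc(9) -> a = 0; heap: [0-8 ALLOC][9-28 FREE]
Op 2: a = realloc(a, 4) -> a = 0; heap: [0-3 ALLOC][4-28 FREE]
Op 3: a = realloc(a, 4) -> a = 0; heap: [0-3 ALLOC][4-28 FREE]
Op 4: a = realloc(a, 12) -> a = 0; heap: [0-11 ALLOC][12-28 FREE]
Op 5: b = malloc(5) -> b = 12; heap: [0-11 ALLOC][12-16 ALLOC][17-28 FREE]
Op 6: free(a) -> (freed a); heap: [0-11 FREE][12-16 ALLOC][17-28 FREE]
Op 7: c = malloc(4) -> c = 0; heap: [0-3 ALLOC][4-11 FREE][12-16 ALLOC][17-28 FREE]
free(b): b = 12 -> block [12-16 ALLOC]; mark free, coalesce with adjacent free neighbors -> [0-3 ALLOC][4-28 FREE]

Answer: [0-3 ALLOC][4-28 FREE]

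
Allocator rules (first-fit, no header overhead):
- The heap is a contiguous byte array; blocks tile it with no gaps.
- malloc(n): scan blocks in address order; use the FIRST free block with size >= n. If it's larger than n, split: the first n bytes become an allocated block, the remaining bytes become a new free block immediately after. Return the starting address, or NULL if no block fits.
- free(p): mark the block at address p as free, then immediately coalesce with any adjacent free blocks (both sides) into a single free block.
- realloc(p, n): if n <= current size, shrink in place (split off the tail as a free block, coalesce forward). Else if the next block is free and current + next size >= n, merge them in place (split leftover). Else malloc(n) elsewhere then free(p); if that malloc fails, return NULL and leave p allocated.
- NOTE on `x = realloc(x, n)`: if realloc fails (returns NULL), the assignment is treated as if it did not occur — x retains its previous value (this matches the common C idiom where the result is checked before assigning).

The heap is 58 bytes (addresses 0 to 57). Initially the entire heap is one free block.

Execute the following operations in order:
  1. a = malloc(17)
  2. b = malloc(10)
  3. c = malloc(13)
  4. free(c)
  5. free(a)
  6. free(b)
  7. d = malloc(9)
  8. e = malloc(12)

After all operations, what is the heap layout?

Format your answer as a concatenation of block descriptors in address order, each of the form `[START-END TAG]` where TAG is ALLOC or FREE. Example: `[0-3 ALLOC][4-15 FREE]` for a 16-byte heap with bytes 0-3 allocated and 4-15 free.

Answer: [0-8 ALLOC][9-20 ALLOC][21-57 FREE]

Derivation:
Op 1: a = malloc(17) -> a = 0; heap: [0-16 ALLOC][17-57 FREE]
Op 2: b = malloc(10) -> b = 17; heap: [0-16 ALLOC][17-26 ALLOC][27-57 FREE]
Op 3: c = malloc(13) -> c = 27; heap: [0-16 ALLOC][17-26 ALLOC][27-39 ALLOC][40-57 FREE]
Op 4: free(c) -> (freed c); heap: [0-16 ALLOC][17-26 ALLOC][27-57 FREE]
Op 5: free(a) -> (freed a); heap: [0-16 FREE][17-26 ALLOC][27-57 FREE]
Op 6: free(b) -> (freed b); heap: [0-57 FREE]
Op 7: d = malloc(9) -> d = 0; heap: [0-8 ALLOC][9-57 FREE]
Op 8: e = malloc(12) -> e = 9; heap: [0-8 ALLOC][9-20 ALLOC][21-57 FREE]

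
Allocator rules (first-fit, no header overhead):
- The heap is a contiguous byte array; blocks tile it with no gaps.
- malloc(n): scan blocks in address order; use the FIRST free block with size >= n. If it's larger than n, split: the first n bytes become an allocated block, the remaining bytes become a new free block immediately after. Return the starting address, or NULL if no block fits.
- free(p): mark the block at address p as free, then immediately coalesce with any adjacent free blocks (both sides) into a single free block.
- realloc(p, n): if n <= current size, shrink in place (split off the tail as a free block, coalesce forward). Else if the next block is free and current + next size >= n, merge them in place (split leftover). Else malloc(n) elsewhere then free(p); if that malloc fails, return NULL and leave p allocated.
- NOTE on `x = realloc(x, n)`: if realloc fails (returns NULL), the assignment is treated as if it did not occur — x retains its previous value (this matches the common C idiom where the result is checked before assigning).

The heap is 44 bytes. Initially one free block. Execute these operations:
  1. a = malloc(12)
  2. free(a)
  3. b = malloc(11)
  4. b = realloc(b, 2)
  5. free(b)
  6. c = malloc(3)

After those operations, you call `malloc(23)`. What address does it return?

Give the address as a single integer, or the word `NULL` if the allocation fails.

Answer: 3

Derivation:
Op 1: a = malloc(12) -> a = 0; heap: [0-11 ALLOC][12-43 FREE]
Op 2: free(a) -> (freed a); heap: [0-43 FREE]
Op 3: b = malloc(11) -> b = 0; heap: [0-10 ALLOC][11-43 FREE]
Op 4: b = realloc(b, 2) -> b = 0; heap: [0-1 ALLOC][2-43 FREE]
Op 5: free(b) -> (freed b); heap: [0-43 FREE]
Op 6: c = malloc(3) -> c = 0; heap: [0-2 ALLOC][3-43 FREE]
malloc(23): first-fit scan over [0-2 ALLOC][3-43 FREE] -> 3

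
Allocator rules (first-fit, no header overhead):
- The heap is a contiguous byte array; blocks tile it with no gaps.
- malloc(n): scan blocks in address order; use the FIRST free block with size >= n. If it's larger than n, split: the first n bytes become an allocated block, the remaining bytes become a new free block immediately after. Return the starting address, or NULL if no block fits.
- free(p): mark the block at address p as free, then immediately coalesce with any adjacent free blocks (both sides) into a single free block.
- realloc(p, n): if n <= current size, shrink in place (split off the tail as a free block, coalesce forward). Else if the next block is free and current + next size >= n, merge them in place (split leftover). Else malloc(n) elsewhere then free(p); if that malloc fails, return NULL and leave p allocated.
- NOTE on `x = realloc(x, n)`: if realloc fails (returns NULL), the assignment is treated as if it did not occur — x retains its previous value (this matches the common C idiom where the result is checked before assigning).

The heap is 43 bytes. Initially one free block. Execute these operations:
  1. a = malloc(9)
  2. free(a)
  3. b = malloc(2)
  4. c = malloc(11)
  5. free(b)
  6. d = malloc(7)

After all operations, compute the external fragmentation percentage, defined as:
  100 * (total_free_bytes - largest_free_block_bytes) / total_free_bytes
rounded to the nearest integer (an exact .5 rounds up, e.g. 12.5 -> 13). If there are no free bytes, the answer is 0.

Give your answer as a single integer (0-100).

Op 1: a = malloc(9) -> a = 0; heap: [0-8 ALLOC][9-42 FREE]
Op 2: free(a) -> (freed a); heap: [0-42 FREE]
Op 3: b = malloc(2) -> b = 0; heap: [0-1 ALLOC][2-42 FREE]
Op 4: c = malloc(11) -> c = 2; heap: [0-1 ALLOC][2-12 ALLOC][13-42 FREE]
Op 5: free(b) -> (freed b); heap: [0-1 FREE][2-12 ALLOC][13-42 FREE]
Op 6: d = malloc(7) -> d = 13; heap: [0-1 FREE][2-12 ALLOC][13-19 ALLOC][20-42 FREE]
Free blocks: [2 23] total_free=25 largest=23 -> 100*(25-23)/25 = 200/25 = 8

Answer: 8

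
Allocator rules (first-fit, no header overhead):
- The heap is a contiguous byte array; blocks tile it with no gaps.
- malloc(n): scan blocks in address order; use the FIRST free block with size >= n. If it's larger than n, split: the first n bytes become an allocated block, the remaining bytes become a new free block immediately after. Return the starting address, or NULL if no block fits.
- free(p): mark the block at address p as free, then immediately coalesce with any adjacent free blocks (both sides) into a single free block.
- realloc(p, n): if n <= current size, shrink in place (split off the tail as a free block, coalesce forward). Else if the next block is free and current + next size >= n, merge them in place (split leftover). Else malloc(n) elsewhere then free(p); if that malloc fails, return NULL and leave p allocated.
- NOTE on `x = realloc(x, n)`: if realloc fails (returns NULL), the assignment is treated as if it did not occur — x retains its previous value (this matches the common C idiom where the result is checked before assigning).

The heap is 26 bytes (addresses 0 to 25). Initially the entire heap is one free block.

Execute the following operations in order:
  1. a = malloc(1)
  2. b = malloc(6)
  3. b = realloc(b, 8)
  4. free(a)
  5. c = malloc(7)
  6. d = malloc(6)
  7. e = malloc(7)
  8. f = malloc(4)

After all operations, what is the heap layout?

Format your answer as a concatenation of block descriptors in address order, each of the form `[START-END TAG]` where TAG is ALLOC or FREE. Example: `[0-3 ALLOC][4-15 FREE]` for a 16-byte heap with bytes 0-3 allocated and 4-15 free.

Op 1: a = malloc(1) -> a = 0; heap: [0-0 ALLOC][1-25 FREE]
Op 2: b = malloc(6) -> b = 1; heap: [0-0 ALLOC][1-6 ALLOC][7-25 FREE]
Op 3: b = realloc(b, 8) -> b = 1; heap: [0-0 ALLOC][1-8 ALLOC][9-25 FREE]
Op 4: free(a) -> (freed a); heap: [0-0 FREE][1-8 ALLOC][9-25 FREE]
Op 5: c = malloc(7) -> c = 9; heap: [0-0 FREE][1-8 ALLOC][9-15 ALLOC][16-25 FREE]
Op 6: d = malloc(6) -> d = 16; heap: [0-0 FREE][1-8 ALLOC][9-15 ALLOC][16-21 ALLOC][22-25 FREE]
Op 7: e = malloc(7) -> e = NULL; heap: [0-0 FREE][1-8 ALLOC][9-15 ALLOC][16-21 ALLOC][22-25 FREE]
Op 8: f = malloc(4) -> f = 22; heap: [0-0 FREE][1-8 ALLOC][9-15 ALLOC][16-21 ALLOC][22-25 ALLOC]

Answer: [0-0 FREE][1-8 ALLOC][9-15 ALLOC][16-21 ALLOC][22-25 ALLOC]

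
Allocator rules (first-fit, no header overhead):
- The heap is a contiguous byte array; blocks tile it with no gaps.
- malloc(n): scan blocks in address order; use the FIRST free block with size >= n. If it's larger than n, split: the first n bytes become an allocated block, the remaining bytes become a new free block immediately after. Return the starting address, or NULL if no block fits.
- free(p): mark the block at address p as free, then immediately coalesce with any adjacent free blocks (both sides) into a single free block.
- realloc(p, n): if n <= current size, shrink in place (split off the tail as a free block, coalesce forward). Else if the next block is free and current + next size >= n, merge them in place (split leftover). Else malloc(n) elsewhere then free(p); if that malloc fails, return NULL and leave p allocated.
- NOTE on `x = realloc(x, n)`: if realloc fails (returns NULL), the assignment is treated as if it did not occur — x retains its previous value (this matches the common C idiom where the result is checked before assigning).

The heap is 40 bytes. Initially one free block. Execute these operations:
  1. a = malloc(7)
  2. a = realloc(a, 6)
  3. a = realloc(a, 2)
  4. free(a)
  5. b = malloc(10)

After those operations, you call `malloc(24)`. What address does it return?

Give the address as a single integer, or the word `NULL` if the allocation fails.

Answer: 10

Derivation:
Op 1: a = malloc(7) -> a = 0; heap: [0-6 ALLOC][7-39 FREE]
Op 2: a = realloc(a, 6) -> a = 0; heap: [0-5 ALLOC][6-39 FREE]
Op 3: a = realloc(a, 2) -> a = 0; heap: [0-1 ALLOC][2-39 FREE]
Op 4: free(a) -> (freed a); heap: [0-39 FREE]
Op 5: b = malloc(10) -> b = 0; heap: [0-9 ALLOC][10-39 FREE]
malloc(24): first-fit scan over [0-9 ALLOC][10-39 FREE] -> 10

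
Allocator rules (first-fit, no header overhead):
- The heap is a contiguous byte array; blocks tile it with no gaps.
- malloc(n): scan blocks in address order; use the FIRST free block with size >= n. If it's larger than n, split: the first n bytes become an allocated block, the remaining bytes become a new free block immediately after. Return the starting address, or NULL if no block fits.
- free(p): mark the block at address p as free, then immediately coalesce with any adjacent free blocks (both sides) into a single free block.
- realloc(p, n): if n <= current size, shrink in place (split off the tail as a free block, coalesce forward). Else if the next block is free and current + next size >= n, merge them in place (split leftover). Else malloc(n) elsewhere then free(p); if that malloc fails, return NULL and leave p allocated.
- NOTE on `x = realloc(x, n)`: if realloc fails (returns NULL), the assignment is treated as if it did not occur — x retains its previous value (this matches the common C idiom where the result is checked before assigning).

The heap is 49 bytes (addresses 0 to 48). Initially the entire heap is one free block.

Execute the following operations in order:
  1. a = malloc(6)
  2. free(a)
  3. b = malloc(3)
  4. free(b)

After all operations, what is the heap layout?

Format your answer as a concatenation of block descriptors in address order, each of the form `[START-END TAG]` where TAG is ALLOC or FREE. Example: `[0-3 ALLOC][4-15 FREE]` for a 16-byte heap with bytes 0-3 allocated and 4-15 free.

Op 1: a = malloc(6) -> a = 0; heap: [0-5 ALLOC][6-48 FREE]
Op 2: free(a) -> (freed a); heap: [0-48 FREE]
Op 3: b = malloc(3) -> b = 0; heap: [0-2 ALLOC][3-48 FREE]
Op 4: free(b) -> (freed b); heap: [0-48 FREE]

Answer: [0-48 FREE]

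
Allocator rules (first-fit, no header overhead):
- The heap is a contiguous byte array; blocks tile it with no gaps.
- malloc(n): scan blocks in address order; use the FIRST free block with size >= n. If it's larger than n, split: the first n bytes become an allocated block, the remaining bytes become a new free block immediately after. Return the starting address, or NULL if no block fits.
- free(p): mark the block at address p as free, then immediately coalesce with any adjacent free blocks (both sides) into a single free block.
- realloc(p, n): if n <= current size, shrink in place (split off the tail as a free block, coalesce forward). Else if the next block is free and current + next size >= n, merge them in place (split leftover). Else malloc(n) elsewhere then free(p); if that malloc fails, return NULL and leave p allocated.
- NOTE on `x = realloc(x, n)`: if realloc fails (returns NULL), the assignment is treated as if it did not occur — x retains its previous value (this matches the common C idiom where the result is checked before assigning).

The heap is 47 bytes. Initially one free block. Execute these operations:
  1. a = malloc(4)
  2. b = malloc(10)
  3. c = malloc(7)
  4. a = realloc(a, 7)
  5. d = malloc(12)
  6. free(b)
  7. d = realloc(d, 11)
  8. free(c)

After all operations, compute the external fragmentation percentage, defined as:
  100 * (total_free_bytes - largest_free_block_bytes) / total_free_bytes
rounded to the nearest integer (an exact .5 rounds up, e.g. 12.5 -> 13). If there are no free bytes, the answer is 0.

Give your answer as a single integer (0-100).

Answer: 28

Derivation:
Op 1: a = malloc(4) -> a = 0; heap: [0-3 ALLOC][4-46 FREE]
Op 2: b = malloc(10) -> b = 4; heap: [0-3 ALLOC][4-13 ALLOC][14-46 FREE]
Op 3: c = malloc(7) -> c = 14; heap: [0-3 ALLOC][4-13 ALLOC][14-20 ALLOC][21-46 FREE]
Op 4: a = realloc(a, 7) -> a = 21; heap: [0-3 FREE][4-13 ALLOC][14-20 ALLOC][21-27 ALLOC][28-46 FREE]
Op 5: d = malloc(12) -> d = 28; heap: [0-3 FREE][4-13 ALLOC][14-20 ALLOC][21-27 ALLOC][28-39 ALLOC][40-46 FREE]
Op 6: free(b) -> (freed b); heap: [0-13 FREE][14-20 ALLOC][21-27 ALLOC][28-39 ALLOC][40-46 FREE]
Op 7: d = realloc(d, 11) -> d = 28; heap: [0-13 FREE][14-20 ALLOC][21-27 ALLOC][28-38 ALLOC][39-46 FREE]
Op 8: free(c) -> (freed c); heap: [0-20 FREE][21-27 ALLOC][28-38 ALLOC][39-46 FREE]
Free blocks: [21 8] total_free=29 largest=21 -> 100*(29-21)/29 = 800/29 ≈ 27.586 -> rounds to 28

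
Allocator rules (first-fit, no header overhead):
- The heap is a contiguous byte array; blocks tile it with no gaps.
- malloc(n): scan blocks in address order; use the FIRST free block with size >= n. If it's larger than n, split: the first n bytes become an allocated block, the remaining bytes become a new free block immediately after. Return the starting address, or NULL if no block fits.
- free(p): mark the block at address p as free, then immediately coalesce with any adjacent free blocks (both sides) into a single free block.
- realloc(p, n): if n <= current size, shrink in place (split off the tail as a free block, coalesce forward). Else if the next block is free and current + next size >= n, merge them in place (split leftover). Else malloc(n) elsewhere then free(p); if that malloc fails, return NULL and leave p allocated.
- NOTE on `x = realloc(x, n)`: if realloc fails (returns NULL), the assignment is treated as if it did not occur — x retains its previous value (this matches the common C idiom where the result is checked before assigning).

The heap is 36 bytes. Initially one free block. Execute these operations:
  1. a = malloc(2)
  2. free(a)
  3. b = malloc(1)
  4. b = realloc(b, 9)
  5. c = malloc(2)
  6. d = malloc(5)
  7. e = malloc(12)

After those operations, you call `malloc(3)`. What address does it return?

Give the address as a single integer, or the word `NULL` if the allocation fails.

Op 1: a = malloc(2) -> a = 0; heap: [0-1 ALLOC][2-35 FREE]
Op 2: free(a) -> (freed a); heap: [0-35 FREE]
Op 3: b = malloc(1) -> b = 0; heap: [0-0 ALLOC][1-35 FREE]
Op 4: b = realloc(b, 9) -> b = 0; heap: [0-8 ALLOC][9-35 FREE]
Op 5: c = malloc(2) -> c = 9; heap: [0-8 ALLOC][9-10 ALLOC][11-35 FREE]
Op 6: d = malloc(5) -> d = 11; heap: [0-8 ALLOC][9-10 ALLOC][11-15 ALLOC][16-35 FREE]
Op 7: e = malloc(12) -> e = 16; heap: [0-8 ALLOC][9-10 ALLOC][11-15 ALLOC][16-27 ALLOC][28-35 FREE]
malloc(3): first-fit scan over [0-8 ALLOC][9-10 ALLOC][11-15 ALLOC][16-27 ALLOC][28-35 FREE] -> 28

Answer: 28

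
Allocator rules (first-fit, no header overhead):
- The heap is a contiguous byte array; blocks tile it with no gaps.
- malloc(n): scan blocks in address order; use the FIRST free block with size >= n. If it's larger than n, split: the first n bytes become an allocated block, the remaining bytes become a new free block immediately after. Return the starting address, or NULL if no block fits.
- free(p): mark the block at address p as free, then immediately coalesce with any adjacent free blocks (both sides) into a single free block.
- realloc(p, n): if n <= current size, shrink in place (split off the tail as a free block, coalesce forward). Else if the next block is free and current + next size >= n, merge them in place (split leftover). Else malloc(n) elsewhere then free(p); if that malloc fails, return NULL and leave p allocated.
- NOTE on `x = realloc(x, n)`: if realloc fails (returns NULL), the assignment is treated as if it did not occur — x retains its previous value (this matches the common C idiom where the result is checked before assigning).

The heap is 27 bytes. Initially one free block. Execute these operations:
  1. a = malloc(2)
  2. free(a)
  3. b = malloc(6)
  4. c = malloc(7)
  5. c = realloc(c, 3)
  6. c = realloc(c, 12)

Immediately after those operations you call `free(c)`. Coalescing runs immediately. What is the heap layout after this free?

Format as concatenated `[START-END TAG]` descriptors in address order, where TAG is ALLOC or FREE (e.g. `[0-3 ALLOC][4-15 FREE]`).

Answer: [0-5 ALLOC][6-26 FREE]

Derivation:
Op 1: a = malloc(2) -> a = 0; heap: [0-1 ALLOC][2-26 FREE]
Op 2: free(a) -> (freed a); heap: [0-26 FREE]
Op 3: b = malloc(6) -> b = 0; heap: [0-5 ALLOC][6-26 FREE]
Op 4: c = malloc(7) -> c = 6; heap: [0-5 ALLOC][6-12 ALLOC][13-26 FREE]
Op 5: c = realloc(c, 3) -> c = 6; heap: [0-5 ALLOC][6-8 ALLOC][9-26 FREE]
Op 6: c = realloc(c, 12) -> c = 6; heap: [0-5 ALLOC][6-17 ALLOC][18-26 FREE]
free(c): c = 6 -> block [6-17 ALLOC]; mark free, coalesce with adjacent free neighbors -> [0-5 ALLOC][6-26 FREE]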